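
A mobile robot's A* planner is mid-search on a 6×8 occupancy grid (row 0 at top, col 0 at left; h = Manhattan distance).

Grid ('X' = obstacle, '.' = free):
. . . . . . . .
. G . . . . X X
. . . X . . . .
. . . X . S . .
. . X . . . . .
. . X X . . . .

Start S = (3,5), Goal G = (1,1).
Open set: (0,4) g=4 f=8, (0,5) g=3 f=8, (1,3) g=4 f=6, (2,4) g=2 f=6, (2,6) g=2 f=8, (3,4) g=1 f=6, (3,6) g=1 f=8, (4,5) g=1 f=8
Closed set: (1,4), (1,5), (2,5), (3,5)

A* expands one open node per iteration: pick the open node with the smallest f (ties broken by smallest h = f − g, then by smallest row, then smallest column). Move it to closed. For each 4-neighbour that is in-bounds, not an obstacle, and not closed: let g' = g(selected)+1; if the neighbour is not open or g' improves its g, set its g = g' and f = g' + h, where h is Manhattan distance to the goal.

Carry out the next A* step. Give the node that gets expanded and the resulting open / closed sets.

expanded=(1,3); open=[(0,3) g=5 f=8, (0,4) g=4 f=8, (0,5) g=3 f=8, (1,2) g=5 f=6, (2,4) g=2 f=6, (2,6) g=2 f=8, (3,4) g=1 f=6, (3,6) g=1 f=8, (4,5) g=1 f=8]; closed=[(1,3), (1,4), (1,5), (2,5), (3,5)]

step 1: expand (1,3) (f=6, h=2) → closed; open now [(0,3) g=5 f=8, (0,4) g=4 f=8, (0,5) g=3 f=8, (1,2) g=5 f=6, (2,4) g=2 f=6, (2,6) g=2 f=8, (3,4) g=1 f=6, (3,6) g=1 f=8, (4,5) g=1 f=8]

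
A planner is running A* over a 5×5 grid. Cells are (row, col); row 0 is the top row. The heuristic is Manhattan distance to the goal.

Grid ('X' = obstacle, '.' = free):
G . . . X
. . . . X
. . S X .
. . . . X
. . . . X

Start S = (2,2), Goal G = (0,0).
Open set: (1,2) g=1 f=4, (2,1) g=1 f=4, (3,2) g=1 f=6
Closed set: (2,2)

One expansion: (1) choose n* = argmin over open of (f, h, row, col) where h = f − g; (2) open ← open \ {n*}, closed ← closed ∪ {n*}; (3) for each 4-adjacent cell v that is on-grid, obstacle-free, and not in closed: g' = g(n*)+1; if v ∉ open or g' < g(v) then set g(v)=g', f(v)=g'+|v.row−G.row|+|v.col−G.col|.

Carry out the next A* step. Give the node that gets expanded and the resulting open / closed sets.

expanded=(1,2); open=[(0,2) g=2 f=4, (1,1) g=2 f=4, (1,3) g=2 f=6, (2,1) g=1 f=4, (3,2) g=1 f=6]; closed=[(1,2), (2,2)]

step 1: expand (1,2) (f=4, h=3) → closed; open now [(0,2) g=2 f=4, (1,1) g=2 f=4, (1,3) g=2 f=6, (2,1) g=1 f=4, (3,2) g=1 f=6]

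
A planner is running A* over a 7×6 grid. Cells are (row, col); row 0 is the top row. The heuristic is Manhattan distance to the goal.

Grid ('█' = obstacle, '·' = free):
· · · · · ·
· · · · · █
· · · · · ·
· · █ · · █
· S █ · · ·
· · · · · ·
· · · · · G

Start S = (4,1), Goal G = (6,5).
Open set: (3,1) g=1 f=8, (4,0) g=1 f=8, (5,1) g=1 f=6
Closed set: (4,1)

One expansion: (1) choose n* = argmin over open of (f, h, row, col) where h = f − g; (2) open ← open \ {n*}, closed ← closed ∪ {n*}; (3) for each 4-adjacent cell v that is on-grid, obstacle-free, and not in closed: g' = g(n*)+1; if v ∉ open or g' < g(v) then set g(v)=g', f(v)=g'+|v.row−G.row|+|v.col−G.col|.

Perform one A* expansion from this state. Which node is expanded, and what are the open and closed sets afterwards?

expanded=(5,1); open=[(3,1) g=1 f=8, (4,0) g=1 f=8, (5,0) g=2 f=8, (5,2) g=2 f=6, (6,1) g=2 f=6]; closed=[(4,1), (5,1)]

step 1: expand (5,1) (f=6, h=5) → closed; open now [(3,1) g=1 f=8, (4,0) g=1 f=8, (5,0) g=2 f=8, (5,2) g=2 f=6, (6,1) g=2 f=6]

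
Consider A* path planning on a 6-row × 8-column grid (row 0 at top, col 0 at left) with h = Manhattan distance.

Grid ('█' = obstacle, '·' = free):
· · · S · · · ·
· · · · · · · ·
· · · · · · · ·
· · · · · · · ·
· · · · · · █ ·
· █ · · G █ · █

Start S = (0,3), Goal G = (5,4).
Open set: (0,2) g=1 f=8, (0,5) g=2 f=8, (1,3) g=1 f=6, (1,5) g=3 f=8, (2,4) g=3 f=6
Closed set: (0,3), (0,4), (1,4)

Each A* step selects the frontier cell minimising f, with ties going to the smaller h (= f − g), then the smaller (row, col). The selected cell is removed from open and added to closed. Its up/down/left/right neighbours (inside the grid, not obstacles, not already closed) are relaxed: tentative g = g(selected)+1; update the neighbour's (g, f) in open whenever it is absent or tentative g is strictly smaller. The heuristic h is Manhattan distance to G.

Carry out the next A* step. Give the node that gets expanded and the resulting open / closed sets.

step 1: expand (2,4) (f=6, h=3) → closed; open now [(0,2) g=1 f=8, (0,5) g=2 f=8, (1,3) g=1 f=6, (1,5) g=3 f=8, (2,3) g=4 f=8, (2,5) g=4 f=8, (3,4) g=4 f=6]

expanded=(2,4); open=[(0,2) g=1 f=8, (0,5) g=2 f=8, (1,3) g=1 f=6, (1,5) g=3 f=8, (2,3) g=4 f=8, (2,5) g=4 f=8, (3,4) g=4 f=6]; closed=[(0,3), (0,4), (1,4), (2,4)]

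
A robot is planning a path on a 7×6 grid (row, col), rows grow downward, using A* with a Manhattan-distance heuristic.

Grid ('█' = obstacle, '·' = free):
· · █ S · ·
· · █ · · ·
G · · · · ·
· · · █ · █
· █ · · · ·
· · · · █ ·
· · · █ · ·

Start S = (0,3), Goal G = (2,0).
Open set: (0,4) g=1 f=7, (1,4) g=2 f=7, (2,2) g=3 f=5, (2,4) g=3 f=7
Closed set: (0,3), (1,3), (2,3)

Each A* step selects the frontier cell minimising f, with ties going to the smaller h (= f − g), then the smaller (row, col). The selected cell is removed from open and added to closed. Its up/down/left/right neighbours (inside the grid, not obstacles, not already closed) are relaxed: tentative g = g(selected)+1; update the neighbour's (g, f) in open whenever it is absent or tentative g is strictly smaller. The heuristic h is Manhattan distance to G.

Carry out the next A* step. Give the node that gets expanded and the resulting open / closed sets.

step 1: expand (2,2) (f=5, h=2) → closed; open now [(0,4) g=1 f=7, (1,4) g=2 f=7, (2,1) g=4 f=5, (2,4) g=3 f=7, (3,2) g=4 f=7]

expanded=(2,2); open=[(0,4) g=1 f=7, (1,4) g=2 f=7, (2,1) g=4 f=5, (2,4) g=3 f=7, (3,2) g=4 f=7]; closed=[(0,3), (1,3), (2,2), (2,3)]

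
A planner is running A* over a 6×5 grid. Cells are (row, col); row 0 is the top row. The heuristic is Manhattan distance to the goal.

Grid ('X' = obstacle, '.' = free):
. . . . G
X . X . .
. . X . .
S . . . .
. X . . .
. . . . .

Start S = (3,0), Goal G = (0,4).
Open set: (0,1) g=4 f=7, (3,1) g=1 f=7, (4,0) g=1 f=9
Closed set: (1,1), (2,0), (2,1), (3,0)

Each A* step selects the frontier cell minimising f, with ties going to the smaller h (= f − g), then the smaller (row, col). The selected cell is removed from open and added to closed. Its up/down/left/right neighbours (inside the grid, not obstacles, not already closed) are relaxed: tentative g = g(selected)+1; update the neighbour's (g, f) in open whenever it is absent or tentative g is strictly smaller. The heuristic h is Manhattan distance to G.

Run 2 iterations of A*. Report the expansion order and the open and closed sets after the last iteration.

step 1: expand (0,1) (f=7, h=3) → closed; open now [(0,0) g=5 f=9, (0,2) g=5 f=7, (3,1) g=1 f=7, (4,0) g=1 f=9]
step 2: expand (0,2) (f=7, h=2) → closed; open now [(0,0) g=5 f=9, (0,3) g=6 f=7, (3,1) g=1 f=7, (4,0) g=1 f=9]

order=[(0,1) → (0,2)]; open=[(0,0) g=5 f=9, (0,3) g=6 f=7, (3,1) g=1 f=7, (4,0) g=1 f=9]; closed=[(0,1), (0,2), (1,1), (2,0), (2,1), (3,0)]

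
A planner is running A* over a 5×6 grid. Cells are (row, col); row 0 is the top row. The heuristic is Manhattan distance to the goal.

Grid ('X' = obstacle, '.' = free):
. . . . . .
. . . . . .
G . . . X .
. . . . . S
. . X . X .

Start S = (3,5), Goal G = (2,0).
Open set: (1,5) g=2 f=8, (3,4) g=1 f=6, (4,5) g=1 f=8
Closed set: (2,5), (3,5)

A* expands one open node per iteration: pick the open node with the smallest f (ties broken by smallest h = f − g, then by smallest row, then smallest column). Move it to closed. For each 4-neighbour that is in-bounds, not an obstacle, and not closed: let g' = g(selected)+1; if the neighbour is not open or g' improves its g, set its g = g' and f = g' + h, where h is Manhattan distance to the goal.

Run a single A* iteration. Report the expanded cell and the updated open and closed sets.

expanded=(3,4); open=[(1,5) g=2 f=8, (3,3) g=2 f=6, (4,5) g=1 f=8]; closed=[(2,5), (3,4), (3,5)]

step 1: expand (3,4) (f=6, h=5) → closed; open now [(1,5) g=2 f=8, (3,3) g=2 f=6, (4,5) g=1 f=8]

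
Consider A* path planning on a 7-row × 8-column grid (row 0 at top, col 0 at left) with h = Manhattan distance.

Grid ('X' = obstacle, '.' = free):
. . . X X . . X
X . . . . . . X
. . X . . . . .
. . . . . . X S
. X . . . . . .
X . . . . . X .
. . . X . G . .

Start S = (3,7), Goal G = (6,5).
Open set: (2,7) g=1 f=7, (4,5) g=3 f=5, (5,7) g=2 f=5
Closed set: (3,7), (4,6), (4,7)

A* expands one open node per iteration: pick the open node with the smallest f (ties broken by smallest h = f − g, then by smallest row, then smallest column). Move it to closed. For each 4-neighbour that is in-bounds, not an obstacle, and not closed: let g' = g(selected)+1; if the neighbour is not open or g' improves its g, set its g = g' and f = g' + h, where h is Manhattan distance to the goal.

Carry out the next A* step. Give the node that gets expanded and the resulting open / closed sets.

expanded=(4,5); open=[(2,7) g=1 f=7, (3,5) g=4 f=7, (4,4) g=4 f=7, (5,5) g=4 f=5, (5,7) g=2 f=5]; closed=[(3,7), (4,5), (4,6), (4,7)]

step 1: expand (4,5) (f=5, h=2) → closed; open now [(2,7) g=1 f=7, (3,5) g=4 f=7, (4,4) g=4 f=7, (5,5) g=4 f=5, (5,7) g=2 f=5]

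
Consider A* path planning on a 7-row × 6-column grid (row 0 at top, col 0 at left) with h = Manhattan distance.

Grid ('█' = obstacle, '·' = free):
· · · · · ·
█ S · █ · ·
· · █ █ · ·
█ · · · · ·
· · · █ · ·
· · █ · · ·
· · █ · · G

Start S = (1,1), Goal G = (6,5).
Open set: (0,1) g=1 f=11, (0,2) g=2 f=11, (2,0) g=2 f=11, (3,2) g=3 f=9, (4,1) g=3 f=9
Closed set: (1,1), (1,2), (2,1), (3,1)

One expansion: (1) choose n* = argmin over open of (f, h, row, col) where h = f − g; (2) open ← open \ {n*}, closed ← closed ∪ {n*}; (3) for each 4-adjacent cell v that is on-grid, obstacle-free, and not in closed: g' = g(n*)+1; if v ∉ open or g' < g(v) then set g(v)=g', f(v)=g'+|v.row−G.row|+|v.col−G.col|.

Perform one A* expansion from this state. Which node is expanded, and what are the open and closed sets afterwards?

expanded=(3,2); open=[(0,1) g=1 f=11, (0,2) g=2 f=11, (2,0) g=2 f=11, (3,3) g=4 f=9, (4,1) g=3 f=9, (4,2) g=4 f=9]; closed=[(1,1), (1,2), (2,1), (3,1), (3,2)]

step 1: expand (3,2) (f=9, h=6) → closed; open now [(0,1) g=1 f=11, (0,2) g=2 f=11, (2,0) g=2 f=11, (3,3) g=4 f=9, (4,1) g=3 f=9, (4,2) g=4 f=9]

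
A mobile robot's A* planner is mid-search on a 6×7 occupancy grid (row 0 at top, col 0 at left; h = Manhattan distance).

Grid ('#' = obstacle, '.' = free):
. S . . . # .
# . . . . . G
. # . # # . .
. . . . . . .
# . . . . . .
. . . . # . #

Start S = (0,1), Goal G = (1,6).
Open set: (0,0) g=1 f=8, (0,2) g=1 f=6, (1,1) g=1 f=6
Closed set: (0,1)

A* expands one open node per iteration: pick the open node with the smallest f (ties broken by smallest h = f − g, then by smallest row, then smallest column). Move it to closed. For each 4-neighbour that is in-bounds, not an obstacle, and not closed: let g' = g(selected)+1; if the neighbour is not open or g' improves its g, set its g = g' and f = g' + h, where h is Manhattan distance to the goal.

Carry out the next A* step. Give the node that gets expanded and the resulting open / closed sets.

step 1: expand (0,2) (f=6, h=5) → closed; open now [(0,0) g=1 f=8, (0,3) g=2 f=6, (1,1) g=1 f=6, (1,2) g=2 f=6]

expanded=(0,2); open=[(0,0) g=1 f=8, (0,3) g=2 f=6, (1,1) g=1 f=6, (1,2) g=2 f=6]; closed=[(0,1), (0,2)]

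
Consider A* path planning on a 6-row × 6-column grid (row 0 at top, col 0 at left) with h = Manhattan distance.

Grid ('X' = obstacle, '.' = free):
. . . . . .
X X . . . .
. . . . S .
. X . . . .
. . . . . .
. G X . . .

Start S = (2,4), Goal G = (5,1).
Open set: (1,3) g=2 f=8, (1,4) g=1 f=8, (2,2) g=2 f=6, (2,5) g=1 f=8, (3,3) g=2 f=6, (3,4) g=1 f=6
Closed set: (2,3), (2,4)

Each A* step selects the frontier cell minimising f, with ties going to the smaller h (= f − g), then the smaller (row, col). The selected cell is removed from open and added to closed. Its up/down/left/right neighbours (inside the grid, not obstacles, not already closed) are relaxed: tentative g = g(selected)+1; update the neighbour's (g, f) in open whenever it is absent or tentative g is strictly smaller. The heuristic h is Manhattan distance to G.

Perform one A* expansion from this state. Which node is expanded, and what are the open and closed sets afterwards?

expanded=(2,2); open=[(1,2) g=3 f=8, (1,3) g=2 f=8, (1,4) g=1 f=8, (2,1) g=3 f=6, (2,5) g=1 f=8, (3,2) g=3 f=6, (3,3) g=2 f=6, (3,4) g=1 f=6]; closed=[(2,2), (2,3), (2,4)]

step 1: expand (2,2) (f=6, h=4) → closed; open now [(1,2) g=3 f=8, (1,3) g=2 f=8, (1,4) g=1 f=8, (2,1) g=3 f=6, (2,5) g=1 f=8, (3,2) g=3 f=6, (3,3) g=2 f=6, (3,4) g=1 f=6]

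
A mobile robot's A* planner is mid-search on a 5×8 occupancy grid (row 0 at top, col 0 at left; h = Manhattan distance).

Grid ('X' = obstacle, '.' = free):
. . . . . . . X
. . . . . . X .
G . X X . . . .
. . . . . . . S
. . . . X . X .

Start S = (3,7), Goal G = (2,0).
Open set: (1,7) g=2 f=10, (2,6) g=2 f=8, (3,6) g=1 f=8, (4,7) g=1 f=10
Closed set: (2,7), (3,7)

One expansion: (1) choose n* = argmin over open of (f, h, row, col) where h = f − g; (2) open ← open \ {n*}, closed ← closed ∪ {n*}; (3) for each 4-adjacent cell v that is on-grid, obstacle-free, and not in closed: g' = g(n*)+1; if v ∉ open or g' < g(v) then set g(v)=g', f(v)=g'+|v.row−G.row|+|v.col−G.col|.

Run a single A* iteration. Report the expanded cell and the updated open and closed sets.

expanded=(2,6); open=[(1,7) g=2 f=10, (2,5) g=3 f=8, (3,6) g=1 f=8, (4,7) g=1 f=10]; closed=[(2,6), (2,7), (3,7)]

step 1: expand (2,6) (f=8, h=6) → closed; open now [(1,7) g=2 f=10, (2,5) g=3 f=8, (3,6) g=1 f=8, (4,7) g=1 f=10]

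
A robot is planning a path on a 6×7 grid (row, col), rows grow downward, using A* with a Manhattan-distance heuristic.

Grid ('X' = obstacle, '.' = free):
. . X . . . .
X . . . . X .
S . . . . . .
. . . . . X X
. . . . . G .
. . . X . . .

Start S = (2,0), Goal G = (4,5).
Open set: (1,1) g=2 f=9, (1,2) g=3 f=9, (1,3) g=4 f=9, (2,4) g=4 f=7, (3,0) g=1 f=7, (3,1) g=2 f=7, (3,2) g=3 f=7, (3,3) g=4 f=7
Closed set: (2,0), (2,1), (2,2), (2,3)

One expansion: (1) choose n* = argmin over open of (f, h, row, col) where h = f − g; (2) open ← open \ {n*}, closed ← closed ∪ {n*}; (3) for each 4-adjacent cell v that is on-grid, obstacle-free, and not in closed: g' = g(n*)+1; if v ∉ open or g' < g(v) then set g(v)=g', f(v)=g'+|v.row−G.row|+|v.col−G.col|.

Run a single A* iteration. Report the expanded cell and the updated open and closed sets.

step 1: expand (2,4) (f=7, h=3) → closed; open now [(1,1) g=2 f=9, (1,2) g=3 f=9, (1,3) g=4 f=9, (1,4) g=5 f=9, (2,5) g=5 f=7, (3,0) g=1 f=7, (3,1) g=2 f=7, (3,2) g=3 f=7, (3,3) g=4 f=7, (3,4) g=5 f=7]

expanded=(2,4); open=[(1,1) g=2 f=9, (1,2) g=3 f=9, (1,3) g=4 f=9, (1,4) g=5 f=9, (2,5) g=5 f=7, (3,0) g=1 f=7, (3,1) g=2 f=7, (3,2) g=3 f=7, (3,3) g=4 f=7, (3,4) g=5 f=7]; closed=[(2,0), (2,1), (2,2), (2,3), (2,4)]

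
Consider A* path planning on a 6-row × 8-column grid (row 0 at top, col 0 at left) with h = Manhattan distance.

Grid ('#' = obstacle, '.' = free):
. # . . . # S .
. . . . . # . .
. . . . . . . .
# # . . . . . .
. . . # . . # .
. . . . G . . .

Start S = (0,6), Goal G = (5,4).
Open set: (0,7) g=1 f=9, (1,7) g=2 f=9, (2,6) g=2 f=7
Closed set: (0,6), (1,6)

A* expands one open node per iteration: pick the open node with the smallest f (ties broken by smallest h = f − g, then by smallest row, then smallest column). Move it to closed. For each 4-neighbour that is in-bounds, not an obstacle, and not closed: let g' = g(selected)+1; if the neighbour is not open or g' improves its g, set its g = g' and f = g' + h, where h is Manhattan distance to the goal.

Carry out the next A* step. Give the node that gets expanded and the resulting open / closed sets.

expanded=(2,6); open=[(0,7) g=1 f=9, (1,7) g=2 f=9, (2,5) g=3 f=7, (2,7) g=3 f=9, (3,6) g=3 f=7]; closed=[(0,6), (1,6), (2,6)]

step 1: expand (2,6) (f=7, h=5) → closed; open now [(0,7) g=1 f=9, (1,7) g=2 f=9, (2,5) g=3 f=7, (2,7) g=3 f=9, (3,6) g=3 f=7]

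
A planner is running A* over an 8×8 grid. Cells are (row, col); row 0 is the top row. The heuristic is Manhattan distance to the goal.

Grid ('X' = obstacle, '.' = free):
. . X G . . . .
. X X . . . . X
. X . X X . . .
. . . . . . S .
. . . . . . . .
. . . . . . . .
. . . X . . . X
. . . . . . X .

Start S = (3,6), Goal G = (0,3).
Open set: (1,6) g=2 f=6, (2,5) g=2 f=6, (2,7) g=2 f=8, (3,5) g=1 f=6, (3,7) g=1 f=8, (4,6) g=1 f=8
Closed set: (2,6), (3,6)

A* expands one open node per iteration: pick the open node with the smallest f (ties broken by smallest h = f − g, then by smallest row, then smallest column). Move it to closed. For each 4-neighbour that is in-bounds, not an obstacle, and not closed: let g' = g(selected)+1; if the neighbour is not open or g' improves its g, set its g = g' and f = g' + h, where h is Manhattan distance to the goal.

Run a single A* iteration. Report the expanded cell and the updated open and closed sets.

expanded=(1,6); open=[(0,6) g=3 f=6, (1,5) g=3 f=6, (2,5) g=2 f=6, (2,7) g=2 f=8, (3,5) g=1 f=6, (3,7) g=1 f=8, (4,6) g=1 f=8]; closed=[(1,6), (2,6), (3,6)]

step 1: expand (1,6) (f=6, h=4) → closed; open now [(0,6) g=3 f=6, (1,5) g=3 f=6, (2,5) g=2 f=6, (2,7) g=2 f=8, (3,5) g=1 f=6, (3,7) g=1 f=8, (4,6) g=1 f=8]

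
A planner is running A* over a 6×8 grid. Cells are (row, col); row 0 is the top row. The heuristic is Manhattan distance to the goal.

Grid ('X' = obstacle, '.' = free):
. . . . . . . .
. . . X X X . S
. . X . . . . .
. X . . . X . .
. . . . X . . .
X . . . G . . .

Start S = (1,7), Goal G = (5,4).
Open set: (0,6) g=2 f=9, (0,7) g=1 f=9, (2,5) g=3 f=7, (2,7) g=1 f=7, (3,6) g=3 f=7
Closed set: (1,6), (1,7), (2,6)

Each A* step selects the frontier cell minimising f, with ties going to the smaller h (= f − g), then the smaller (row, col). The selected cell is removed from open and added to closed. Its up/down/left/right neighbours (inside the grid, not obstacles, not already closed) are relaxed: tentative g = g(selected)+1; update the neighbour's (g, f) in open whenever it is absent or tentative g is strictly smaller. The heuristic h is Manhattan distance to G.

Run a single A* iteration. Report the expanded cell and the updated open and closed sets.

step 1: expand (2,5) (f=7, h=4) → closed; open now [(0,6) g=2 f=9, (0,7) g=1 f=9, (2,4) g=4 f=7, (2,7) g=1 f=7, (3,6) g=3 f=7]

expanded=(2,5); open=[(0,6) g=2 f=9, (0,7) g=1 f=9, (2,4) g=4 f=7, (2,7) g=1 f=7, (3,6) g=3 f=7]; closed=[(1,6), (1,7), (2,5), (2,6)]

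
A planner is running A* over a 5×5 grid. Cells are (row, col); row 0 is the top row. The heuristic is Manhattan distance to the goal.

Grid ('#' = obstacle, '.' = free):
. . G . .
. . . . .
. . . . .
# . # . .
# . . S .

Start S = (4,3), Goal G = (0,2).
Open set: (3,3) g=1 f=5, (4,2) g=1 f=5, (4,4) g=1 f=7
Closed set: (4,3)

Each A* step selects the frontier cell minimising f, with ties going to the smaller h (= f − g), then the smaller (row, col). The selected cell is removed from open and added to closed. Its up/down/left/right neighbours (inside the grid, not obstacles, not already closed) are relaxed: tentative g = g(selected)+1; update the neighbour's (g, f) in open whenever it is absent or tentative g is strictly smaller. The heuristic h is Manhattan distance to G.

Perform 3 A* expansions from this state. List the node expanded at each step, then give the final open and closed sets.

step 1: expand (3,3) (f=5, h=4) → closed; open now [(2,3) g=2 f=5, (3,4) g=2 f=7, (4,2) g=1 f=5, (4,4) g=1 f=7]
step 2: expand (2,3) (f=5, h=3) → closed; open now [(1,3) g=3 f=5, (2,2) g=3 f=5, (2,4) g=3 f=7, (3,4) g=2 f=7, (4,2) g=1 f=5, (4,4) g=1 f=7]
step 3: expand (1,3) (f=5, h=2) → closed; open now [(0,3) g=4 f=5, (1,2) g=4 f=5, (1,4) g=4 f=7, (2,2) g=3 f=5, (2,4) g=3 f=7, (3,4) g=2 f=7, (4,2) g=1 f=5, (4,4) g=1 f=7]

order=[(3,3) → (2,3) → (1,3)]; open=[(0,3) g=4 f=5, (1,2) g=4 f=5, (1,4) g=4 f=7, (2,2) g=3 f=5, (2,4) g=3 f=7, (3,4) g=2 f=7, (4,2) g=1 f=5, (4,4) g=1 f=7]; closed=[(1,3), (2,3), (3,3), (4,3)]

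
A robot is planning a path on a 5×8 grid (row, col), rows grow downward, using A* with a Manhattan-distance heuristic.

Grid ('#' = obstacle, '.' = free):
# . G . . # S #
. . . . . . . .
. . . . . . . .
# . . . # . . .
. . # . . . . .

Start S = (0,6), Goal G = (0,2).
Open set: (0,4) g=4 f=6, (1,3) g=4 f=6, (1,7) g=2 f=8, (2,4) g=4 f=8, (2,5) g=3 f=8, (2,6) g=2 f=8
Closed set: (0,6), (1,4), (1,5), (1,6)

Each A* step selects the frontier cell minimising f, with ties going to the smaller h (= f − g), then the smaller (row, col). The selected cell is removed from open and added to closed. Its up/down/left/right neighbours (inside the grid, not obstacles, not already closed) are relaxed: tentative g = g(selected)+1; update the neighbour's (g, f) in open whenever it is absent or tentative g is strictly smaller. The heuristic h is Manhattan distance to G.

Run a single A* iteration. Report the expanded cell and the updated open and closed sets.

expanded=(0,4); open=[(0,3) g=5 f=6, (1,3) g=4 f=6, (1,7) g=2 f=8, (2,4) g=4 f=8, (2,5) g=3 f=8, (2,6) g=2 f=8]; closed=[(0,4), (0,6), (1,4), (1,5), (1,6)]

step 1: expand (0,4) (f=6, h=2) → closed; open now [(0,3) g=5 f=6, (1,3) g=4 f=6, (1,7) g=2 f=8, (2,4) g=4 f=8, (2,5) g=3 f=8, (2,6) g=2 f=8]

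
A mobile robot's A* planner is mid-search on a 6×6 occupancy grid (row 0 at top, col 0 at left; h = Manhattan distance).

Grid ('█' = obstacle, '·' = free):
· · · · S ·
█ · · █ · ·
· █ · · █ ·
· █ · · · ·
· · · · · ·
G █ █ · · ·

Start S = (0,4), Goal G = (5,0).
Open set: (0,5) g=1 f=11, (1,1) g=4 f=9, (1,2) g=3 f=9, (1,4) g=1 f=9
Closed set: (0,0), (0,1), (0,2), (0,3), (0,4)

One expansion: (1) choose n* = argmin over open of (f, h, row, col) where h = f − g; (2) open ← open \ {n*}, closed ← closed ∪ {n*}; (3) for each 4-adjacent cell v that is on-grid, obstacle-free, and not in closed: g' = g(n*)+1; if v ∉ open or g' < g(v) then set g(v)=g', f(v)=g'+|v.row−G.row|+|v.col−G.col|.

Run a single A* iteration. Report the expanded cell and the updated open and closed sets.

step 1: expand (1,1) (f=9, h=5) → closed; open now [(0,5) g=1 f=11, (1,2) g=3 f=9, (1,4) g=1 f=9]

expanded=(1,1); open=[(0,5) g=1 f=11, (1,2) g=3 f=9, (1,4) g=1 f=9]; closed=[(0,0), (0,1), (0,2), (0,3), (0,4), (1,1)]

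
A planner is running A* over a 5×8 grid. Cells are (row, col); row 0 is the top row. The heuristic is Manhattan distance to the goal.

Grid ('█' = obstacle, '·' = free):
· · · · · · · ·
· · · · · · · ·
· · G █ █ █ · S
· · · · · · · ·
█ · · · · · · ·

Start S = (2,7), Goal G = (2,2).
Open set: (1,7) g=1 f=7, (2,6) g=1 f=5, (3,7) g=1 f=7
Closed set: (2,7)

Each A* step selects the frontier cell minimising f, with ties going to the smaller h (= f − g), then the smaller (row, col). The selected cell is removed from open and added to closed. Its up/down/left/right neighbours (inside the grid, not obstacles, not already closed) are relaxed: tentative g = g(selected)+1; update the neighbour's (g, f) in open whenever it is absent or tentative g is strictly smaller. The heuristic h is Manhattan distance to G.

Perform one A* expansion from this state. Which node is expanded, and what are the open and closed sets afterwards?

step 1: expand (2,6) (f=5, h=4) → closed; open now [(1,6) g=2 f=7, (1,7) g=1 f=7, (3,6) g=2 f=7, (3,7) g=1 f=7]

expanded=(2,6); open=[(1,6) g=2 f=7, (1,7) g=1 f=7, (3,6) g=2 f=7, (3,7) g=1 f=7]; closed=[(2,6), (2,7)]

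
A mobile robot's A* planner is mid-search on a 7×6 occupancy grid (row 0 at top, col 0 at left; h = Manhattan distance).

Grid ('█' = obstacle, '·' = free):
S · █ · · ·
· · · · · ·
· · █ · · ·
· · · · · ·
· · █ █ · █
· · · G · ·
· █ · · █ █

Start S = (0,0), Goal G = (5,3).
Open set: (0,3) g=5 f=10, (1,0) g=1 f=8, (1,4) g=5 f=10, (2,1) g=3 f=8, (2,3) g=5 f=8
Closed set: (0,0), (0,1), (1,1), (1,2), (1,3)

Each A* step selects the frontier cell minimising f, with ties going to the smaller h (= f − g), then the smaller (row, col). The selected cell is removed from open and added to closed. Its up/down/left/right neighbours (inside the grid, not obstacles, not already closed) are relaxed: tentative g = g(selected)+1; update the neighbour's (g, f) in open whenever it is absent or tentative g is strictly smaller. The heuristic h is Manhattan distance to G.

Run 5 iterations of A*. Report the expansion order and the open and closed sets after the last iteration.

step 1: expand (2,3) (f=8, h=3) → closed; open now [(0,3) g=5 f=10, (1,0) g=1 f=8, (1,4) g=5 f=10, (2,1) g=3 f=8, (2,4) g=6 f=10, (3,3) g=6 f=8]
step 2: expand (3,3) (f=8, h=2) → closed; open now [(0,3) g=5 f=10, (1,0) g=1 f=8, (1,4) g=5 f=10, (2,1) g=3 f=8, (2,4) g=6 f=10, (3,2) g=7 f=10, (3,4) g=7 f=10]
step 3: expand (2,1) (f=8, h=5) → closed; open now [(0,3) g=5 f=10, (1,0) g=1 f=8, (1,4) g=5 f=10, (2,0) g=4 f=10, (2,4) g=6 f=10, (3,1) g=4 f=8, (3,2) g=7 f=10, (3,4) g=7 f=10]
step 4: expand (3,1) (f=8, h=4) → closed; open now [(0,3) g=5 f=10, (1,0) g=1 f=8, (1,4) g=5 f=10, (2,0) g=4 f=10, (2,4) g=6 f=10, (3,0) g=5 f=10, (3,2) g=5 f=8, (3,4) g=7 f=10, (4,1) g=5 f=8]
step 5: expand (3,2) (f=8, h=3) → closed; open now [(0,3) g=5 f=10, (1,0) g=1 f=8, (1,4) g=5 f=10, (2,0) g=4 f=10, (2,4) g=6 f=10, (3,0) g=5 f=10, (3,4) g=7 f=10, (4,1) g=5 f=8]

order=[(2,3) → (3,3) → (2,1) → (3,1) → (3,2)]; open=[(0,3) g=5 f=10, (1,0) g=1 f=8, (1,4) g=5 f=10, (2,0) g=4 f=10, (2,4) g=6 f=10, (3,0) g=5 f=10, (3,4) g=7 f=10, (4,1) g=5 f=8]; closed=[(0,0), (0,1), (1,1), (1,2), (1,3), (2,1), (2,3), (3,1), (3,2), (3,3)]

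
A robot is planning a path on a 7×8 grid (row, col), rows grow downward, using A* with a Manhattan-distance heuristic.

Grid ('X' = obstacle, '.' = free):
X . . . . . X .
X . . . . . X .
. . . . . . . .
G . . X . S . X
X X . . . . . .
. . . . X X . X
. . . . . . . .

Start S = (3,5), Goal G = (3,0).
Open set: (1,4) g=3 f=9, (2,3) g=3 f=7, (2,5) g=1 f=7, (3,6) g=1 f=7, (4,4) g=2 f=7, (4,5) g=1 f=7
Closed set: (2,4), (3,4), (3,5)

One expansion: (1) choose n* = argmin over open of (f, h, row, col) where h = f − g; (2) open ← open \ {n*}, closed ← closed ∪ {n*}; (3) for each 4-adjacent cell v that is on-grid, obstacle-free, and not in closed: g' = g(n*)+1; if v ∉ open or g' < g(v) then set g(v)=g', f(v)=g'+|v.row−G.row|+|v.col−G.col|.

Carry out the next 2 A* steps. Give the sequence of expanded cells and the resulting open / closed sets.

order=[(2,3) → (2,2)]; open=[(1,2) g=5 f=9, (1,3) g=4 f=9, (1,4) g=3 f=9, (2,1) g=5 f=7, (2,5) g=1 f=7, (3,2) g=5 f=7, (3,6) g=1 f=7, (4,4) g=2 f=7, (4,5) g=1 f=7]; closed=[(2,2), (2,3), (2,4), (3,4), (3,5)]

step 1: expand (2,3) (f=7, h=4) → closed; open now [(1,3) g=4 f=9, (1,4) g=3 f=9, (2,2) g=4 f=7, (2,5) g=1 f=7, (3,6) g=1 f=7, (4,4) g=2 f=7, (4,5) g=1 f=7]
step 2: expand (2,2) (f=7, h=3) → closed; open now [(1,2) g=5 f=9, (1,3) g=4 f=9, (1,4) g=3 f=9, (2,1) g=5 f=7, (2,5) g=1 f=7, (3,2) g=5 f=7, (3,6) g=1 f=7, (4,4) g=2 f=7, (4,5) g=1 f=7]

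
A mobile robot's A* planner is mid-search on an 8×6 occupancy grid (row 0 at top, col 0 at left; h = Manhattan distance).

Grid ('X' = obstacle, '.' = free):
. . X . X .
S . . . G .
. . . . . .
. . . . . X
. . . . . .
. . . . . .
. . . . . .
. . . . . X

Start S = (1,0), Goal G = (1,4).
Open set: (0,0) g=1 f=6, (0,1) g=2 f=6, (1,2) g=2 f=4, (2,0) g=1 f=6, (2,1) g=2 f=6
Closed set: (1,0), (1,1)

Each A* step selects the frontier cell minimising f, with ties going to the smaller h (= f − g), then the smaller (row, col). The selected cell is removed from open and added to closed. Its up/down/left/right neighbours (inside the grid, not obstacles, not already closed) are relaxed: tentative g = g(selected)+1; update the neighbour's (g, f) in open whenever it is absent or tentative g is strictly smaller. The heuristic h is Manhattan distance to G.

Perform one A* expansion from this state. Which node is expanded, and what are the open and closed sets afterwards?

step 1: expand (1,2) (f=4, h=2) → closed; open now [(0,0) g=1 f=6, (0,1) g=2 f=6, (1,3) g=3 f=4, (2,0) g=1 f=6, (2,1) g=2 f=6, (2,2) g=3 f=6]

expanded=(1,2); open=[(0,0) g=1 f=6, (0,1) g=2 f=6, (1,3) g=3 f=4, (2,0) g=1 f=6, (2,1) g=2 f=6, (2,2) g=3 f=6]; closed=[(1,0), (1,1), (1,2)]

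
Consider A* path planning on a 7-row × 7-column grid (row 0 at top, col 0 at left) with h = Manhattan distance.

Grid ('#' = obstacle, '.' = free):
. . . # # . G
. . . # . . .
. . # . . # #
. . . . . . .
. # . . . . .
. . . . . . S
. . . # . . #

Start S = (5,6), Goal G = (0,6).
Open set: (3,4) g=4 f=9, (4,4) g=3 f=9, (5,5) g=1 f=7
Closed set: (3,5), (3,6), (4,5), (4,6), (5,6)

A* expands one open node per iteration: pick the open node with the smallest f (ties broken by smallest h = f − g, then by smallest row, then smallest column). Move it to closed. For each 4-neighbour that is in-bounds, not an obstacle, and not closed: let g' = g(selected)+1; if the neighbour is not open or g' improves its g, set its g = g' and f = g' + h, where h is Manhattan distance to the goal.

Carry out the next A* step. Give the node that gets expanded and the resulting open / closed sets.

step 1: expand (5,5) (f=7, h=6) → closed; open now [(3,4) g=4 f=9, (4,4) g=3 f=9, (5,4) g=2 f=9, (6,5) g=2 f=9]

expanded=(5,5); open=[(3,4) g=4 f=9, (4,4) g=3 f=9, (5,4) g=2 f=9, (6,5) g=2 f=9]; closed=[(3,5), (3,6), (4,5), (4,6), (5,5), (5,6)]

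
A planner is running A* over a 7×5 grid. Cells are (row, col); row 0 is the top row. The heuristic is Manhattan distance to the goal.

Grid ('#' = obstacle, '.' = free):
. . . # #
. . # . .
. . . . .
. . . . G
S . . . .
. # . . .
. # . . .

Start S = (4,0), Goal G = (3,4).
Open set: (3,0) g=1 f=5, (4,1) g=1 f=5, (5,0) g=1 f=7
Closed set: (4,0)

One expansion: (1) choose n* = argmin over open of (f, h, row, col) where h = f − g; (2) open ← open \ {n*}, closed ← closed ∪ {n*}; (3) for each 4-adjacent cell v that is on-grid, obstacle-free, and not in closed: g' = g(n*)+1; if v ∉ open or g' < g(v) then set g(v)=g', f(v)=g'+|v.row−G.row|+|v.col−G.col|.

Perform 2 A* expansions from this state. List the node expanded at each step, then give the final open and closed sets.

order=[(3,0) → (3,1)]; open=[(2,0) g=2 f=7, (2,1) g=3 f=7, (3,2) g=3 f=5, (4,1) g=1 f=5, (5,0) g=1 f=7]; closed=[(3,0), (3,1), (4,0)]

step 1: expand (3,0) (f=5, h=4) → closed; open now [(2,0) g=2 f=7, (3,1) g=2 f=5, (4,1) g=1 f=5, (5,0) g=1 f=7]
step 2: expand (3,1) (f=5, h=3) → closed; open now [(2,0) g=2 f=7, (2,1) g=3 f=7, (3,2) g=3 f=5, (4,1) g=1 f=5, (5,0) g=1 f=7]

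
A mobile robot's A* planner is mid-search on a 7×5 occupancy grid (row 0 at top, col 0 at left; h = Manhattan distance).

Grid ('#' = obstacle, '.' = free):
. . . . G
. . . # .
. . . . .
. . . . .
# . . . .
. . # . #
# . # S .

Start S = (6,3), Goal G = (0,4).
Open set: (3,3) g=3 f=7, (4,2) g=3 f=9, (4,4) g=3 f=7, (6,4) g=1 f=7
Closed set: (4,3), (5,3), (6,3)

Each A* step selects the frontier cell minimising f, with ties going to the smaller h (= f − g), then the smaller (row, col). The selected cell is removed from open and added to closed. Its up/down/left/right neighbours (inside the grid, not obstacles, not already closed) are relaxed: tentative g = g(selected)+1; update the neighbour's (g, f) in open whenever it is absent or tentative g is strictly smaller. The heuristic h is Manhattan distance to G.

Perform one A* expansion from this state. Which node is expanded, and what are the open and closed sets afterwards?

step 1: expand (3,3) (f=7, h=4) → closed; open now [(2,3) g=4 f=7, (3,2) g=4 f=9, (3,4) g=4 f=7, (4,2) g=3 f=9, (4,4) g=3 f=7, (6,4) g=1 f=7]

expanded=(3,3); open=[(2,3) g=4 f=7, (3,2) g=4 f=9, (3,4) g=4 f=7, (4,2) g=3 f=9, (4,4) g=3 f=7, (6,4) g=1 f=7]; closed=[(3,3), (4,3), (5,3), (6,3)]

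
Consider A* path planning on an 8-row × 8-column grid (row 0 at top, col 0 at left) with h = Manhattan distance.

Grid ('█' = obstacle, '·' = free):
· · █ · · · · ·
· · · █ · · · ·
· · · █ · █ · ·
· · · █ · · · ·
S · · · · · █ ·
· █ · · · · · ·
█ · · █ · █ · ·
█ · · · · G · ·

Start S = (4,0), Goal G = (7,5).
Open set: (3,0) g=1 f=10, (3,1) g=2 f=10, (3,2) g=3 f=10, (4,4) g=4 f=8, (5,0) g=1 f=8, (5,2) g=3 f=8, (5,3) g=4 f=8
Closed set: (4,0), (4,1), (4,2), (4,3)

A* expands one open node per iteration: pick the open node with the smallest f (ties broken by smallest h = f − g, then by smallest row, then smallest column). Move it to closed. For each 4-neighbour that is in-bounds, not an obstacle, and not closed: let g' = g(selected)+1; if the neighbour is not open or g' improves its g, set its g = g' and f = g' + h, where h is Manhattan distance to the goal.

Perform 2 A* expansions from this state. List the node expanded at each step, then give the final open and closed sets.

step 1: expand (4,4) (f=8, h=4) → closed; open now [(3,0) g=1 f=10, (3,1) g=2 f=10, (3,2) g=3 f=10, (3,4) g=5 f=10, (4,5) g=5 f=8, (5,0) g=1 f=8, (5,2) g=3 f=8, (5,3) g=4 f=8, (5,4) g=5 f=8]
step 2: expand (4,5) (f=8, h=3) → closed; open now [(3,0) g=1 f=10, (3,1) g=2 f=10, (3,2) g=3 f=10, (3,4) g=5 f=10, (3,5) g=6 f=10, (5,0) g=1 f=8, (5,2) g=3 f=8, (5,3) g=4 f=8, (5,4) g=5 f=8, (5,5) g=6 f=8]

order=[(4,4) → (4,5)]; open=[(3,0) g=1 f=10, (3,1) g=2 f=10, (3,2) g=3 f=10, (3,4) g=5 f=10, (3,5) g=6 f=10, (5,0) g=1 f=8, (5,2) g=3 f=8, (5,3) g=4 f=8, (5,4) g=5 f=8, (5,5) g=6 f=8]; closed=[(4,0), (4,1), (4,2), (4,3), (4,4), (4,5)]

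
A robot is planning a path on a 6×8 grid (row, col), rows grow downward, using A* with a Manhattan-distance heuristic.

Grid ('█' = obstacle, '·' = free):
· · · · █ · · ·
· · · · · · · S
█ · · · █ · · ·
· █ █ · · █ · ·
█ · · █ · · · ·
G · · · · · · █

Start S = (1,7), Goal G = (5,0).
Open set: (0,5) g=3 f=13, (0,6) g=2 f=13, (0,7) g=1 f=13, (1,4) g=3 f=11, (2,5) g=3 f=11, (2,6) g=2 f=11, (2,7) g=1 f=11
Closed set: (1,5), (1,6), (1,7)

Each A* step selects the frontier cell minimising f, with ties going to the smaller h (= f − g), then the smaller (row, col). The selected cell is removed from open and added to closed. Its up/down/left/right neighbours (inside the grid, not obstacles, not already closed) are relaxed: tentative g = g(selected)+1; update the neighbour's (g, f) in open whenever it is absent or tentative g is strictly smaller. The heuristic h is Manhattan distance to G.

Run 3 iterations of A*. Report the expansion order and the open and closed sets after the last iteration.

step 1: expand (1,4) (f=11, h=8) → closed; open now [(0,5) g=3 f=13, (0,6) g=2 f=13, (0,7) g=1 f=13, (1,3) g=4 f=11, (2,5) g=3 f=11, (2,6) g=2 f=11, (2,7) g=1 f=11]
step 2: expand (1,3) (f=11, h=7) → closed; open now [(0,3) g=5 f=13, (0,5) g=3 f=13, (0,6) g=2 f=13, (0,7) g=1 f=13, (1,2) g=5 f=11, (2,3) g=5 f=11, (2,5) g=3 f=11, (2,6) g=2 f=11, (2,7) g=1 f=11]
step 3: expand (1,2) (f=11, h=6) → closed; open now [(0,2) g=6 f=13, (0,3) g=5 f=13, (0,5) g=3 f=13, (0,6) g=2 f=13, (0,7) g=1 f=13, (1,1) g=6 f=11, (2,2) g=6 f=11, (2,3) g=5 f=11, (2,5) g=3 f=11, (2,6) g=2 f=11, (2,7) g=1 f=11]

order=[(1,4) → (1,3) → (1,2)]; open=[(0,2) g=6 f=13, (0,3) g=5 f=13, (0,5) g=3 f=13, (0,6) g=2 f=13, (0,7) g=1 f=13, (1,1) g=6 f=11, (2,2) g=6 f=11, (2,3) g=5 f=11, (2,5) g=3 f=11, (2,6) g=2 f=11, (2,7) g=1 f=11]; closed=[(1,2), (1,3), (1,4), (1,5), (1,6), (1,7)]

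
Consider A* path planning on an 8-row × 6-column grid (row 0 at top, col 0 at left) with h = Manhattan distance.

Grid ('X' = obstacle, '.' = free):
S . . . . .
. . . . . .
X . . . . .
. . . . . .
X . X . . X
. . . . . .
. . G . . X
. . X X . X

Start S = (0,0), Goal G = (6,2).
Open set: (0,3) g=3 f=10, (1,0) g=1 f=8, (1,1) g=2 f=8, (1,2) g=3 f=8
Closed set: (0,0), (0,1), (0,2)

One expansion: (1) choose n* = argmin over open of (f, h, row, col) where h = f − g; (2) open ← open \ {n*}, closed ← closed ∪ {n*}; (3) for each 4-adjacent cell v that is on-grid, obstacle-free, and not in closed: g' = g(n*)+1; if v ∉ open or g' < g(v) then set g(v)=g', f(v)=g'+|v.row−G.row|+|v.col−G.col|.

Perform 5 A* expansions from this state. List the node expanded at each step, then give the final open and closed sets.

step 1: expand (1,2) (f=8, h=5) → closed; open now [(0,3) g=3 f=10, (1,0) g=1 f=8, (1,1) g=2 f=8, (1,3) g=4 f=10, (2,2) g=4 f=8]
step 2: expand (2,2) (f=8, h=4) → closed; open now [(0,3) g=3 f=10, (1,0) g=1 f=8, (1,1) g=2 f=8, (1,3) g=4 f=10, (2,1) g=5 f=10, (2,3) g=5 f=10, (3,2) g=5 f=8]
step 3: expand (3,2) (f=8, h=3) → closed; open now [(0,3) g=3 f=10, (1,0) g=1 f=8, (1,1) g=2 f=8, (1,3) g=4 f=10, (2,1) g=5 f=10, (2,3) g=5 f=10, (3,1) g=6 f=10, (3,3) g=6 f=10]
step 4: expand (1,1) (f=8, h=6) → closed; open now [(0,3) g=3 f=10, (1,0) g=1 f=8, (1,3) g=4 f=10, (2,1) g=3 f=8, (2,3) g=5 f=10, (3,1) g=6 f=10, (3,3) g=6 f=10]
step 5: expand (2,1) (f=8, h=5) → closed; open now [(0,3) g=3 f=10, (1,0) g=1 f=8, (1,3) g=4 f=10, (2,3) g=5 f=10, (3,1) g=4 f=8, (3,3) g=6 f=10]

order=[(1,2) → (2,2) → (3,2) → (1,1) → (2,1)]; open=[(0,3) g=3 f=10, (1,0) g=1 f=8, (1,3) g=4 f=10, (2,3) g=5 f=10, (3,1) g=4 f=8, (3,3) g=6 f=10]; closed=[(0,0), (0,1), (0,2), (1,1), (1,2), (2,1), (2,2), (3,2)]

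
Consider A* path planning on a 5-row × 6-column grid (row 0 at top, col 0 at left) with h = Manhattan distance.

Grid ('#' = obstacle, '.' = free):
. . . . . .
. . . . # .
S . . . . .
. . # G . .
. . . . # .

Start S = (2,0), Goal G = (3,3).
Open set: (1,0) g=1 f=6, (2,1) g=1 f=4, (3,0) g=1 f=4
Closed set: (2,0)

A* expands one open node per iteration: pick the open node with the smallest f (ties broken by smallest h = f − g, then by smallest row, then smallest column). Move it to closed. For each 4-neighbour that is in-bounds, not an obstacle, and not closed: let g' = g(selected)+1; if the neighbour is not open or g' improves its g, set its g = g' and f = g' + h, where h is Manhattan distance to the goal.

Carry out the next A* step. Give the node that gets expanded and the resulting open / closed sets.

expanded=(2,1); open=[(1,0) g=1 f=6, (1,1) g=2 f=6, (2,2) g=2 f=4, (3,0) g=1 f=4, (3,1) g=2 f=4]; closed=[(2,0), (2,1)]

step 1: expand (2,1) (f=4, h=3) → closed; open now [(1,0) g=1 f=6, (1,1) g=2 f=6, (2,2) g=2 f=4, (3,0) g=1 f=4, (3,1) g=2 f=4]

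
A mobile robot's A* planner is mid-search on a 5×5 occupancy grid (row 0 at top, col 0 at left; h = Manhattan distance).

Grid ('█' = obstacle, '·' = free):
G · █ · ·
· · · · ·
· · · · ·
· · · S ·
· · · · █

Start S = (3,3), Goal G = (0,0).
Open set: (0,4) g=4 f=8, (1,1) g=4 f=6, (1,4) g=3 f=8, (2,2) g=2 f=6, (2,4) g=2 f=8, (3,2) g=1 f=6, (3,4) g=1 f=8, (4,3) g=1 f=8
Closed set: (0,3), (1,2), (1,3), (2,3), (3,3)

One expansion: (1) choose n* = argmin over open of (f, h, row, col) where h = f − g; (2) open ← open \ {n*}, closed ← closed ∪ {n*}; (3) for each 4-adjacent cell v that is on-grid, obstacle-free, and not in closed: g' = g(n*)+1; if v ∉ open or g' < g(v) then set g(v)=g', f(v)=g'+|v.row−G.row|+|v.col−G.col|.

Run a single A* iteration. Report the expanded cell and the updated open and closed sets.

expanded=(1,1); open=[(0,1) g=5 f=6, (0,4) g=4 f=8, (1,0) g=5 f=6, (1,4) g=3 f=8, (2,1) g=5 f=8, (2,2) g=2 f=6, (2,4) g=2 f=8, (3,2) g=1 f=6, (3,4) g=1 f=8, (4,3) g=1 f=8]; closed=[(0,3), (1,1), (1,2), (1,3), (2,3), (3,3)]

step 1: expand (1,1) (f=6, h=2) → closed; open now [(0,1) g=5 f=6, (0,4) g=4 f=8, (1,0) g=5 f=6, (1,4) g=3 f=8, (2,1) g=5 f=8, (2,2) g=2 f=6, (2,4) g=2 f=8, (3,2) g=1 f=6, (3,4) g=1 f=8, (4,3) g=1 f=8]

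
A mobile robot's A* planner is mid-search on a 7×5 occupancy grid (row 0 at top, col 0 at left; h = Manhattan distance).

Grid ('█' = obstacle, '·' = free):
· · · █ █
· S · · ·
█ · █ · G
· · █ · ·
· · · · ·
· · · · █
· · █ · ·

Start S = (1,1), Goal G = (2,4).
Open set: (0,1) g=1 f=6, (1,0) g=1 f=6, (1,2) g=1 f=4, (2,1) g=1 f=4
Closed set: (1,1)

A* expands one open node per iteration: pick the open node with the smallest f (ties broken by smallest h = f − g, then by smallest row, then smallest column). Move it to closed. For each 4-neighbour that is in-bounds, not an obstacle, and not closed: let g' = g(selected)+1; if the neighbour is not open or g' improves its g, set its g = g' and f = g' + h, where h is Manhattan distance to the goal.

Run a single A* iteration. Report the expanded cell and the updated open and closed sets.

step 1: expand (1,2) (f=4, h=3) → closed; open now [(0,1) g=1 f=6, (0,2) g=2 f=6, (1,0) g=1 f=6, (1,3) g=2 f=4, (2,1) g=1 f=4]

expanded=(1,2); open=[(0,1) g=1 f=6, (0,2) g=2 f=6, (1,0) g=1 f=6, (1,3) g=2 f=4, (2,1) g=1 f=4]; closed=[(1,1), (1,2)]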